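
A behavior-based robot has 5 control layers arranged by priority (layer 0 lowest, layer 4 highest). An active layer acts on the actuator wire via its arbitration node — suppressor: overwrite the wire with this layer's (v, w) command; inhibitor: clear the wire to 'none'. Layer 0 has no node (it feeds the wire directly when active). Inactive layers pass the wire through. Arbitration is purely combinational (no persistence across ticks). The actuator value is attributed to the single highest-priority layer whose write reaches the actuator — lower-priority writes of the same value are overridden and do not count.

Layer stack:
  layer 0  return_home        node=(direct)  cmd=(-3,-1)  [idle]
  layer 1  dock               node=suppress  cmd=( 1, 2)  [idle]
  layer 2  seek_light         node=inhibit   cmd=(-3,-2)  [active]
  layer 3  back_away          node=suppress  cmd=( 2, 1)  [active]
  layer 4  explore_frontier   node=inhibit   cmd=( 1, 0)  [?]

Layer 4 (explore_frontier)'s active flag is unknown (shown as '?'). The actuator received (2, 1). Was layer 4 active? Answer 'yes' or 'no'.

no

If layer 4 is active=yes:
  actuator would be none
If layer 4 is active=no:
  actuator would be (2, 1)
Observed (2, 1), so layer 4 was idle.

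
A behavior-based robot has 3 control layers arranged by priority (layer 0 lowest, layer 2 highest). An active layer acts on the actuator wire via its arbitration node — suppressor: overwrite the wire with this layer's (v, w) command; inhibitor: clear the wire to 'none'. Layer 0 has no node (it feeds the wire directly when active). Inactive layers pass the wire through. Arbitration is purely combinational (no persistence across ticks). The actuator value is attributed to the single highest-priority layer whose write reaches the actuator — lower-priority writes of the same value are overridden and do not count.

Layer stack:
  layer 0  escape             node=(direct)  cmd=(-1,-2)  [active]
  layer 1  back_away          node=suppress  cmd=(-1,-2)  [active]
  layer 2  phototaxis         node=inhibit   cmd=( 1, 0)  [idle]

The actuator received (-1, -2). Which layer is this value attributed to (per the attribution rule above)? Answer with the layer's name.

back_away

[0] escape on; wire := (-1, -2)
[1] back_away on (suppress); wire := (-1, -2)
[2] phototaxis off; pass (-1, -2)
output (-1, -2)
last writer: layer 1 = back_away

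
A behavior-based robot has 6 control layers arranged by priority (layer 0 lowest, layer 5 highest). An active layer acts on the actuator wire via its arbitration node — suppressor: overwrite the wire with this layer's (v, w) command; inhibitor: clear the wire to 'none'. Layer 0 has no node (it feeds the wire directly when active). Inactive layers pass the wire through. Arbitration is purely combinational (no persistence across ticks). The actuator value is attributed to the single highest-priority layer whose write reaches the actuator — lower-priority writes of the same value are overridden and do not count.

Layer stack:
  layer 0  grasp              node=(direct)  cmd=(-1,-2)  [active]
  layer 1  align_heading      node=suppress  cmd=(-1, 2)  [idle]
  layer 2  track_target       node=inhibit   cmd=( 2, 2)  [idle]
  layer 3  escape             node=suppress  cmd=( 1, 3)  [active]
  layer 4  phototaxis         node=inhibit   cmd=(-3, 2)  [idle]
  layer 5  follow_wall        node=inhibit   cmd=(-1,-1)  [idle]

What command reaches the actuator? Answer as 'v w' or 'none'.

layer 0 (grasp) active — direct: (-1, -2)
layer 1 (align_heading) idle — unchanged: (-1, -2)
layer 2 (track_target) idle — unchanged: (-1, -2)
layer 3 (escape) active — suppresses: (1, 3)
layer 4 (phototaxis) idle — unchanged: (1, 3)
layer 5 (follow_wall) idle — unchanged: (1, 3)
→ actuator (1, 3)

1 3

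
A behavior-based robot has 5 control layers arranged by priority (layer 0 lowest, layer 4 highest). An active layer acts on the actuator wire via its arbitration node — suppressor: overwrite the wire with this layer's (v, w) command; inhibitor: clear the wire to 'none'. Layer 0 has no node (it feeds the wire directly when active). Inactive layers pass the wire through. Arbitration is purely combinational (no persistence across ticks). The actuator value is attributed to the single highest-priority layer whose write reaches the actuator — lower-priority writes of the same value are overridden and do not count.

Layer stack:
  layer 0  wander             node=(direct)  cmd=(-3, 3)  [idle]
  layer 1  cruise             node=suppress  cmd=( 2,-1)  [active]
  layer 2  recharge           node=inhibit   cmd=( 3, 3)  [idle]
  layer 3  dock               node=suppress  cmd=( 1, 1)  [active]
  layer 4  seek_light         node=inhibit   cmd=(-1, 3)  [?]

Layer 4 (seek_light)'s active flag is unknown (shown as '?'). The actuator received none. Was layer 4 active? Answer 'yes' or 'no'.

yes

If layer 4 is active=yes:
  actuator would be none
If layer 4 is active=no:
  actuator would be (1, 1)
Observed none, so layer 4 was active.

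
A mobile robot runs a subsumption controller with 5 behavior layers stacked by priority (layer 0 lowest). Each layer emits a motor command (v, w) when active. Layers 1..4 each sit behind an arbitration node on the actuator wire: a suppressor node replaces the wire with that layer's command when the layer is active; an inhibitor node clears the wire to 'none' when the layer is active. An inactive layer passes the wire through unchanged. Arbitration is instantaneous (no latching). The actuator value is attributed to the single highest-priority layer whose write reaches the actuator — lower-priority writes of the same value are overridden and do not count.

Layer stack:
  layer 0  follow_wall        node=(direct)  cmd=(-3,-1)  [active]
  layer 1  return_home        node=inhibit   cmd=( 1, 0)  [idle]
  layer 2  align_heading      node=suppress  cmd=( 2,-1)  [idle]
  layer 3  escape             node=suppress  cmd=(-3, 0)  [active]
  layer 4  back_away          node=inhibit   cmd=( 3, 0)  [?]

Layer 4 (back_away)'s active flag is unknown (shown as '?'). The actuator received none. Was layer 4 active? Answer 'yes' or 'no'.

If layer 4 is active=yes:
  actuator would be none
If layer 4 is active=no:
  actuator would be (-3, 0)
Observed none, so layer 4 was active.

yes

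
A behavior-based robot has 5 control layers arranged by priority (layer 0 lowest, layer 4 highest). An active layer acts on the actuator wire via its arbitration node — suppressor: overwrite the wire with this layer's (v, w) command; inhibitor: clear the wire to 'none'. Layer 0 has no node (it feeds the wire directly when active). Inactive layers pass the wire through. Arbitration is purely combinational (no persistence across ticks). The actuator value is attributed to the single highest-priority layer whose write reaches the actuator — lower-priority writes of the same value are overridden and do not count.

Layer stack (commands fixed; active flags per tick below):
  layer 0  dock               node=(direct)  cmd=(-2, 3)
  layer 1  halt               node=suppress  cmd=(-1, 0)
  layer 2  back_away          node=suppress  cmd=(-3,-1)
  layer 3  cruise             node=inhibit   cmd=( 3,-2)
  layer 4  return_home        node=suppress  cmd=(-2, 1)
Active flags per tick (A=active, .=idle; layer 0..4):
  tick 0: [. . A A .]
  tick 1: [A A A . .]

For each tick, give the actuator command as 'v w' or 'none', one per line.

none
-3 -1

tick 0:
  layer 0 (dock) idle — none
  layer 1 (halt) idle — unchanged: none
  layer 2 (back_away) active — suppresses: (-3, -1)
  layer 3 (cruise) active — inhibits: none
  layer 4 (return_home) idle — unchanged: none
  → actuator none
tick 1:
  layer 0 (dock) active — direct: (-2, 3)
  layer 1 (halt) active — suppresses: (-1, 0)
  layer 2 (back_away) active — suppresses: (-3, -1)
  layer 3 (cruise) idle — unchanged: (-3, -1)
  layer 4 (return_home) idle — unchanged: (-3, -1)
  → actuator (-3, -1)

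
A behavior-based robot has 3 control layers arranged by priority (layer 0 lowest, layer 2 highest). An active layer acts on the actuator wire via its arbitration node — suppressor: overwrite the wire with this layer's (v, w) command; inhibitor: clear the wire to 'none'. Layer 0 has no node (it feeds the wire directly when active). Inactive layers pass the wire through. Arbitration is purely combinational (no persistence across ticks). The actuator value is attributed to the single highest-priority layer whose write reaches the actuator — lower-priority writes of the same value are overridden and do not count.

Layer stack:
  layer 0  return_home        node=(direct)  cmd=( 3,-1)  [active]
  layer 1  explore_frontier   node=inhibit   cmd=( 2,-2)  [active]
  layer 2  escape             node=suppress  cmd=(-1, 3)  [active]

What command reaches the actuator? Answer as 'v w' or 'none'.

-1 3

layer 0 (return_home) active — direct: (3, -1)
layer 1 (explore_frontier) active — inhibits: none
layer 2 (escape) active — suppresses: (-1, 3)
→ actuator (-1, 3)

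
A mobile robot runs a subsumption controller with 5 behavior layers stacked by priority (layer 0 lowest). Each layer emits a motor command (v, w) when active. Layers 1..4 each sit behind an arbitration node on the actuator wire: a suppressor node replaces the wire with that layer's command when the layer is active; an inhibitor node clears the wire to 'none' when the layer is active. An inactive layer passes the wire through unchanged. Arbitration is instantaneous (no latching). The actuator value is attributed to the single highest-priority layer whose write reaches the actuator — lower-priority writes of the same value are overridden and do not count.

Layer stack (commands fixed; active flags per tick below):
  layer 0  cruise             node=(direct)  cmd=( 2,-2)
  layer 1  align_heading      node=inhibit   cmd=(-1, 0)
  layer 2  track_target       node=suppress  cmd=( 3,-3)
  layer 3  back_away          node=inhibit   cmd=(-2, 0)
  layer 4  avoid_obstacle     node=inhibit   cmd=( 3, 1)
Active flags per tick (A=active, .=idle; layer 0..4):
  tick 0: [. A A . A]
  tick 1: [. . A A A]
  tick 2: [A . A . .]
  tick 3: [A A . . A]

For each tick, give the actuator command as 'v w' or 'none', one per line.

tick 0:
  L0 cruise: idle → wire = none
  L1 align_heading: active, inhibitor → wire = none
  L2 track_target: active, suppressor → wire = (3, -3)
  L3 back_away: idle → wire stays (3, -3)
  L4 avoid_obstacle: active, inhibitor → wire = none
  actuator = none
tick 1:
  L0 cruise: idle → wire = none
  L1 align_heading: idle → wire stays none
  L2 track_target: active, suppressor → wire = (3, -3)
  L3 back_away: active, inhibitor → wire = none
  L4 avoid_obstacle: active, inhibitor → wire = none
  actuator = none
tick 2:
  L0 cruise: active, feeds wire = (2, -2)
  L1 align_heading: idle → wire stays (2, -2)
  L2 track_target: active, suppressor → wire = (3, -3)
  L3 back_away: idle → wire stays (3, -3)
  L4 avoid_obstacle: idle → wire stays (3, -3)
  actuator = (3, -3)
tick 3:
  L0 cruise: active, feeds wire = (2, -2)
  L1 align_heading: active, inhibitor → wire = none
  L2 track_target: idle → wire stays none
  L3 back_away: idle → wire stays none
  L4 avoid_obstacle: active, inhibitor → wire = none
  actuator = none

none
none
3 -3
none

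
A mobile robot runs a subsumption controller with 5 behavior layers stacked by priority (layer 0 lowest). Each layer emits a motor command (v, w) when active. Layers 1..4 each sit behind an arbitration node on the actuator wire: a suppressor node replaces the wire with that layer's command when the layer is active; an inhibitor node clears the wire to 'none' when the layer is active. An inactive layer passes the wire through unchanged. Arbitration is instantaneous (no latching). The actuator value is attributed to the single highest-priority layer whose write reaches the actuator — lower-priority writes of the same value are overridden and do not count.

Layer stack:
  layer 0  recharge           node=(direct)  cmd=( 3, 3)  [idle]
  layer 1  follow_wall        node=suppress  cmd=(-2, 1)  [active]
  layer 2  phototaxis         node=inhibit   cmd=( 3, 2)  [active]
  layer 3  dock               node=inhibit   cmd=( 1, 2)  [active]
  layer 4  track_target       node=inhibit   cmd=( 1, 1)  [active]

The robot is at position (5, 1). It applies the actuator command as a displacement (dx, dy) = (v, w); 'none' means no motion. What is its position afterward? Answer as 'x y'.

[0] recharge off; wire := none
[1] follow_wall on (suppress); wire := (-2, 1)
[2] phototaxis on (inhibit); wire := none
[3] dock on (inhibit); wire := none
[4] track_target on (inhibit); wire := none
output none
position: (5, 1) + none = (5, 1)

5 1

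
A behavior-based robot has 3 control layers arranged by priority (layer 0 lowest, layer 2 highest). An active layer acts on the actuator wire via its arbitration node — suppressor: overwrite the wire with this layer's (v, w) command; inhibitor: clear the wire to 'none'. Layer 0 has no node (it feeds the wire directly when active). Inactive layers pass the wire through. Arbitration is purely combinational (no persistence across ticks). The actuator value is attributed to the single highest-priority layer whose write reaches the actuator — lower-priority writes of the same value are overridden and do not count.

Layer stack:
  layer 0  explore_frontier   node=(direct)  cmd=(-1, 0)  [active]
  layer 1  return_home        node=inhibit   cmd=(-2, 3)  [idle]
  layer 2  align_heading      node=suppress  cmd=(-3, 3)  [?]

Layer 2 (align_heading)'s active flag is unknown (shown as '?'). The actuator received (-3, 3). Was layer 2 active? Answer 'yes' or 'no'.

If layer 2 is active=yes:
  actuator would be (-3, 3)
If layer 2 is active=no:
  actuator would be (-1, 0)
Observed (-3, 3), so layer 2 was active.

yes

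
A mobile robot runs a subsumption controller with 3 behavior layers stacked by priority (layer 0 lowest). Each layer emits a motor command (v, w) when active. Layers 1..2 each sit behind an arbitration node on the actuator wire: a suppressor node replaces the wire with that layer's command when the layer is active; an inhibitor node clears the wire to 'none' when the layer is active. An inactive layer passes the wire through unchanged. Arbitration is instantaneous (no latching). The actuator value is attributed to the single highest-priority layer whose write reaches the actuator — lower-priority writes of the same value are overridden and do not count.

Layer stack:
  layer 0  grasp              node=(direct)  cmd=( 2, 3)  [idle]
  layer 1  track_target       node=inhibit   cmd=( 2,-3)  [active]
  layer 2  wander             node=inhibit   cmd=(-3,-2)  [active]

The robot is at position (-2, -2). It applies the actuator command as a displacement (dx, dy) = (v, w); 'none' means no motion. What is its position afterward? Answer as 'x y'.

layer 0 (grasp) idle — none
layer 1 (track_target) active — inhibits: none
layer 2 (wander) active — inhibits: none
→ actuator none
position: (-2, -2) + none = (-2, -2)

-2 -2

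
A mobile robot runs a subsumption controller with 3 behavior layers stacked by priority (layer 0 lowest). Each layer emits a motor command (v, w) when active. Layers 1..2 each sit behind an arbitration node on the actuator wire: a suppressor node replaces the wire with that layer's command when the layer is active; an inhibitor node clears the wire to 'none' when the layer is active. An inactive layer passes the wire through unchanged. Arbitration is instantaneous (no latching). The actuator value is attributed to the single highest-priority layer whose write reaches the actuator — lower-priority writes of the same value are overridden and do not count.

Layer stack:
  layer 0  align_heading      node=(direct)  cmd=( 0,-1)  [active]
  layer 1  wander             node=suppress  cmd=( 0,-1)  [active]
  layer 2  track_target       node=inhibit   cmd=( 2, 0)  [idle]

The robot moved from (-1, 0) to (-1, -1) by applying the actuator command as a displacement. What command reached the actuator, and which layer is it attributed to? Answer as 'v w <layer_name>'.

displacement = (-1, -1) − (-1, 0) = (0, -1)
[0] align_heading on; wire := (0, -1)
[1] wander on (suppress); wire := (0, -1)
[2] track_target off; pass (0, -1)
output (0, -1) — from layer 1 (wander)

0 -1 wander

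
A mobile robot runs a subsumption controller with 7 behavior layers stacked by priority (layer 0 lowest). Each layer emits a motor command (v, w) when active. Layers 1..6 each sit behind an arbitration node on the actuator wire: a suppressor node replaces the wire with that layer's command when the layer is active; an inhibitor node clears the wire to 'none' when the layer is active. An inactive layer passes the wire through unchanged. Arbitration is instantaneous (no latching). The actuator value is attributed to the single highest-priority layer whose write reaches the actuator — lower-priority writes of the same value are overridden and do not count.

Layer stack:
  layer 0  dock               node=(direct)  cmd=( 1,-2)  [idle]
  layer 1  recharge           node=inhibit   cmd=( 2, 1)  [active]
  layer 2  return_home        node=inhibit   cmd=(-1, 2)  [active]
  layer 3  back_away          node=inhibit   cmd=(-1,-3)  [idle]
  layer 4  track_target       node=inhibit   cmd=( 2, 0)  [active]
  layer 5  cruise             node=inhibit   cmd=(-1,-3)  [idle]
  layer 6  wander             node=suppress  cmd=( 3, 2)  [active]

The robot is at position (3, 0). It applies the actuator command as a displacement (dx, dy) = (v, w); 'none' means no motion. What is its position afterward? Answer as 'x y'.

L0 dock: idle → wire = none
L1 recharge: active, inhibitor → wire = none
L2 return_home: active, inhibitor → wire = none
L3 back_away: idle → wire stays none
L4 track_target: active, inhibitor → wire = none
L5 cruise: idle → wire stays none
L6 wander: active, suppressor → wire = (3, 2)
actuator = (3, 2)
position: (3, 0) + (3, 2) = (6, 2)

6 2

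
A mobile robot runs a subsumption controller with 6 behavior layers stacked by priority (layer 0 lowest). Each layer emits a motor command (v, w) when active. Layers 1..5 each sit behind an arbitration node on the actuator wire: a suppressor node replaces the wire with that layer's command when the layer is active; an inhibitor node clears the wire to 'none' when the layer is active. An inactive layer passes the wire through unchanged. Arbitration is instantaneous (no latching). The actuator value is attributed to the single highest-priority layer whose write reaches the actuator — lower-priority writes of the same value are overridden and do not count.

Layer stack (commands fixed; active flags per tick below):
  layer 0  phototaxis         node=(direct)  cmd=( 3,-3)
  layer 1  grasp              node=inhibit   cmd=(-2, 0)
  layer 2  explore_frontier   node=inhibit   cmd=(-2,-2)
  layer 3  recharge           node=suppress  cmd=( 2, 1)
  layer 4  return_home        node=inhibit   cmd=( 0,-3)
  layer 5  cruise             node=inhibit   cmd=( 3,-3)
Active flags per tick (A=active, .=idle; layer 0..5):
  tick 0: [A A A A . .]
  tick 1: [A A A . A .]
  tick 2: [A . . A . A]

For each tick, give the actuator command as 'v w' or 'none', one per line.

2 1
none
none

tick 0:
  layer 0 (phototaxis) active — direct: (3, -3)
  layer 1 (grasp) active — inhibits: none
  layer 2 (explore_frontier) active — inhibits: none
  layer 3 (recharge) active — suppresses: (2, 1)
  layer 4 (return_home) idle — unchanged: (2, 1)
  layer 5 (cruise) idle — unchanged: (2, 1)
  → actuator (2, 1)
tick 1:
  layer 0 (phototaxis) active — direct: (3, -3)
  layer 1 (grasp) active — inhibits: none
  layer 2 (explore_frontier) active — inhibits: none
  layer 3 (recharge) idle — unchanged: none
  layer 4 (return_home) active — inhibits: none
  layer 5 (cruise) idle — unchanged: none
  → actuator none
tick 2:
  layer 0 (phototaxis) active — direct: (3, -3)
  layer 1 (grasp) idle — unchanged: (3, -3)
  layer 2 (explore_frontier) idle — unchanged: (3, -3)
  layer 3 (recharge) active — suppresses: (2, 1)
  layer 4 (return_home) idle — unchanged: (2, 1)
  layer 5 (cruise) active — inhibits: none
  → actuator none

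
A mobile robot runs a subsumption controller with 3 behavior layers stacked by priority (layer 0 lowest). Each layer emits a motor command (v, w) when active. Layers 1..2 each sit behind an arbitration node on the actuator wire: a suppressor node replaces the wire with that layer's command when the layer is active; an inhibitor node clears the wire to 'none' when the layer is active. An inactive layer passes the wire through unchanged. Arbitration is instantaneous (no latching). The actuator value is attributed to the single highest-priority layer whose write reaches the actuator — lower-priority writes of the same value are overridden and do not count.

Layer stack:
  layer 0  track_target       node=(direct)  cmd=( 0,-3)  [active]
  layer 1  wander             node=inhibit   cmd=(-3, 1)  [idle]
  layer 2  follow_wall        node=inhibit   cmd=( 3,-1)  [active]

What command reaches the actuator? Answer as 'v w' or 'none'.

none

[0] track_target on; wire := (0, -3)
[1] wander off; pass (0, -3)
[2] follow_wall on (inhibit); wire := none
output none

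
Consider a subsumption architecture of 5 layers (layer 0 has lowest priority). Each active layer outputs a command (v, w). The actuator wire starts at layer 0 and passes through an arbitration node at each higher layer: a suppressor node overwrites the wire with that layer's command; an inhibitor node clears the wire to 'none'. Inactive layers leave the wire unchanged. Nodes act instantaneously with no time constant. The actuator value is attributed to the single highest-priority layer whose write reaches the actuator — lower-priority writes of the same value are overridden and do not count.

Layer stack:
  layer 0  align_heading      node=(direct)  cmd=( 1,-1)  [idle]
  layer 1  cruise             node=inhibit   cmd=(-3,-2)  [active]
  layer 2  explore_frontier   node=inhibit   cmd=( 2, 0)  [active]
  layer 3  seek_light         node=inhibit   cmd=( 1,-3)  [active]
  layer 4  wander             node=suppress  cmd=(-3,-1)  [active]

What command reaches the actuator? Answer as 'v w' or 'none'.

-3 -1

L0 align_heading: idle → wire = none
L1 cruise: active, inhibitor → wire = none
L2 explore_frontier: active, inhibitor → wire = none
L3 seek_light: active, inhibitor → wire = none
L4 wander: active, suppressor → wire = (-3, -1)
actuator = (-3, -1)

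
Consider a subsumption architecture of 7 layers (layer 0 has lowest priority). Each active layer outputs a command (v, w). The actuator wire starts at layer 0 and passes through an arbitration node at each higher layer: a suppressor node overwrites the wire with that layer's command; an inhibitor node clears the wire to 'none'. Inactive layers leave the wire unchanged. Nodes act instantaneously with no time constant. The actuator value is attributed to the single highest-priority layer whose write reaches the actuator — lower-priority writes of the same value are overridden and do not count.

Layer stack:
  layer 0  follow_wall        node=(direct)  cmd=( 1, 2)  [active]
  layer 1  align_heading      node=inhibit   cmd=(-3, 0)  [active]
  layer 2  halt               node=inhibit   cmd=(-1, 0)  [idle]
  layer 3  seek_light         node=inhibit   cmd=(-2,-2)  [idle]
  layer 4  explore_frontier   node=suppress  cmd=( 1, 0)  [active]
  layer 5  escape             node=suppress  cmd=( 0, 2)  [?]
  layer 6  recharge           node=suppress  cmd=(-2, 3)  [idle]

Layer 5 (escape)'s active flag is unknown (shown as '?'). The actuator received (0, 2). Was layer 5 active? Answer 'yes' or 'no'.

yes

If layer 5 is active=yes:
  actuator would be (0, 2)
If layer 5 is active=no:
  actuator would be (1, 0)
Observed (0, 2), so layer 5 was active.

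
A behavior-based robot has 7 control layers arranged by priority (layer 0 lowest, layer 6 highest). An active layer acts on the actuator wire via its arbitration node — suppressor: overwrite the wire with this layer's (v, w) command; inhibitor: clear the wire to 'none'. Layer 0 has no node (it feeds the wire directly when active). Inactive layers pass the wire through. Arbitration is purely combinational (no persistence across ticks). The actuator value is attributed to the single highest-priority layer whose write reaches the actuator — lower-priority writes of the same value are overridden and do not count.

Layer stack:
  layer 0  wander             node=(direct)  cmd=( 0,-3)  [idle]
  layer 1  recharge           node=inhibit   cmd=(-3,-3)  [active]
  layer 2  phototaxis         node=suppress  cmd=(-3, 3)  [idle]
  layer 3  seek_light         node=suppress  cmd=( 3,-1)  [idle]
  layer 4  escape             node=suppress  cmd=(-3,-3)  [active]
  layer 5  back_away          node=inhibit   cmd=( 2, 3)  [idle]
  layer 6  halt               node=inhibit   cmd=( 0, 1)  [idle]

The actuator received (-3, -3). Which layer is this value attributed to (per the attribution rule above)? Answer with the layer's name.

escape

[0] wander off; wire := none
[1] recharge on (inhibit); wire := none
[2] phototaxis off; pass none
[3] seek_light off; pass none
[4] escape on (suppress); wire := (-3, -3)
[5] back_away off; pass (-3, -3)
[6] halt off; pass (-3, -3)
output (-3, -3)
last writer: layer 4 = escape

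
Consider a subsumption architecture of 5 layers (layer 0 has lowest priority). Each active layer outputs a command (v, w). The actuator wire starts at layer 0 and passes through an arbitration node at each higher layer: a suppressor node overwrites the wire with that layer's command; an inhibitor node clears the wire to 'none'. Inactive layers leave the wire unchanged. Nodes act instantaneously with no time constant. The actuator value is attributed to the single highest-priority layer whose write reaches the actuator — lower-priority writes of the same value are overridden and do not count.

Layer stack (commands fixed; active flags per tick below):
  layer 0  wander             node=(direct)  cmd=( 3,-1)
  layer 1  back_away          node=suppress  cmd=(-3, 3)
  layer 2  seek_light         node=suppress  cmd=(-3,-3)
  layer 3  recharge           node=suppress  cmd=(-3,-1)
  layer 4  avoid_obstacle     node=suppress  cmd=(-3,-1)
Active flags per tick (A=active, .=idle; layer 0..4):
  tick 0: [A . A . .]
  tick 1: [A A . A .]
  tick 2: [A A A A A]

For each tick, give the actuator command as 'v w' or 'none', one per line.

-3 -3
-3 -1
-3 -1

tick 0:
  [0] wander on; wire := (3, -1)
  [1] back_away off; pass (3, -1)
  [2] seek_light on (suppress); wire := (-3, -3)
  [3] recharge off; pass (-3, -3)
  [4] avoid_obstacle off; pass (-3, -3)
  output (-3, -3)
tick 1:
  [0] wander on; wire := (3, -1)
  [1] back_away on (suppress); wire := (-3, 3)
  [2] seek_light off; pass (-3, 3)
  [3] recharge on (suppress); wire := (-3, -1)
  [4] avoid_obstacle off; pass (-3, -1)
  output (-3, -1)
tick 2:
  [0] wander on; wire := (3, -1)
  [1] back_away on (suppress); wire := (-3, 3)
  [2] seek_light on (suppress); wire := (-3, -3)
  [3] recharge on (suppress); wire := (-3, -1)
  [4] avoid_obstacle on (suppress); wire := (-3, -1)
  output (-3, -1)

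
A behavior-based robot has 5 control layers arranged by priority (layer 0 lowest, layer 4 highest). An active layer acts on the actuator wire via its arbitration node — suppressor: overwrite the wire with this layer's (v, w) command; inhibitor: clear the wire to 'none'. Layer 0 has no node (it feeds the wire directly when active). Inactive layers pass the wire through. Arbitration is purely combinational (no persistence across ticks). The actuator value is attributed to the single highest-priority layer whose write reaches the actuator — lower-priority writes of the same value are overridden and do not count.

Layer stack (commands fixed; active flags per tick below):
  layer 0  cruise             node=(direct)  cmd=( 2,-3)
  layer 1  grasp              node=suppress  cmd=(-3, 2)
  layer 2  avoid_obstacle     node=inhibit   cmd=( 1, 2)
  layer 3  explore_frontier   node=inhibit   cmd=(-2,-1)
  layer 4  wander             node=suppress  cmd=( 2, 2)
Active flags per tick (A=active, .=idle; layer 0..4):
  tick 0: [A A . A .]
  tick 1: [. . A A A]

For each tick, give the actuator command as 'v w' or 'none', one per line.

tick 0:
  [0] cruise on; wire := (2, -3)
  [1] grasp on (suppress); wire := (-3, 2)
  [2] avoid_obstacle off; pass (-3, 2)
  [3] explore_frontier on (inhibit); wire := none
  [4] wander off; pass none
  output none
tick 1:
  [0] cruise off; wire := none
  [1] grasp off; pass none
  [2] avoid_obstacle on (inhibit); wire := none
  [3] explore_frontier on (inhibit); wire := none
  [4] wander on (suppress); wire := (2, 2)
  output (2, 2)

none
2 2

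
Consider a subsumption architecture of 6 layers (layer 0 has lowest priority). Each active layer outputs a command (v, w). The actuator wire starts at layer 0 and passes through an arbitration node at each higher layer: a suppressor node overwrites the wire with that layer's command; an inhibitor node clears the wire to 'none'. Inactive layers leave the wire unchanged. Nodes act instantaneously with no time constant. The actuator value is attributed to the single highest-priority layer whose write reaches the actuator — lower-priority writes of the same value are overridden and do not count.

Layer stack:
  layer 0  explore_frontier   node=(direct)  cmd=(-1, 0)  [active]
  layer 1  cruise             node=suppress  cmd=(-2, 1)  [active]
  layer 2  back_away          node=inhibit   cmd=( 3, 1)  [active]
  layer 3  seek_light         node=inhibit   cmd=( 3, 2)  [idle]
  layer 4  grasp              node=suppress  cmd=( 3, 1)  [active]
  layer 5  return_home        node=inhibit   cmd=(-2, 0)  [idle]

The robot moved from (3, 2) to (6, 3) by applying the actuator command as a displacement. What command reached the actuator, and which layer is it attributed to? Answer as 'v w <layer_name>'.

displacement = (6, 3) − (3, 2) = (3, 1)
L0 explore_frontier: active, feeds wire = (-1, 0)
L1 cruise: active, suppressor → wire = (-2, 1)
L2 back_away: active, inhibitor → wire = none
L3 seek_light: idle → wire stays none
L4 grasp: active, suppressor → wire = (3, 1)
L5 return_home: idle → wire stays (3, 1)
actuator = (3, 1) — from layer 4 (grasp)

3 1 grasp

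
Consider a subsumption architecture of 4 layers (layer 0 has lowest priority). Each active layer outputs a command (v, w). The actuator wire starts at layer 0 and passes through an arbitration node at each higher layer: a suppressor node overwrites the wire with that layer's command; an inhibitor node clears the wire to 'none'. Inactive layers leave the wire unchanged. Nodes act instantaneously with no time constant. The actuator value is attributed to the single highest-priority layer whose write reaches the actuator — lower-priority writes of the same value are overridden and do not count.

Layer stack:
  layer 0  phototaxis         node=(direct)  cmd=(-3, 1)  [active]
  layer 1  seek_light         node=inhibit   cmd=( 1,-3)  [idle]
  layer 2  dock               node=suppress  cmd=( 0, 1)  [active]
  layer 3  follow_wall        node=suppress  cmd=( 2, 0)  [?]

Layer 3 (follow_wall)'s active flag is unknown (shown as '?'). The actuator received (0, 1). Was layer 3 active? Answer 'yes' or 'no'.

no

If layer 3 is active=yes:
  actuator would be (2, 0)
If layer 3 is active=no:
  actuator would be (0, 1)
Observed (0, 1), so layer 3 was idle.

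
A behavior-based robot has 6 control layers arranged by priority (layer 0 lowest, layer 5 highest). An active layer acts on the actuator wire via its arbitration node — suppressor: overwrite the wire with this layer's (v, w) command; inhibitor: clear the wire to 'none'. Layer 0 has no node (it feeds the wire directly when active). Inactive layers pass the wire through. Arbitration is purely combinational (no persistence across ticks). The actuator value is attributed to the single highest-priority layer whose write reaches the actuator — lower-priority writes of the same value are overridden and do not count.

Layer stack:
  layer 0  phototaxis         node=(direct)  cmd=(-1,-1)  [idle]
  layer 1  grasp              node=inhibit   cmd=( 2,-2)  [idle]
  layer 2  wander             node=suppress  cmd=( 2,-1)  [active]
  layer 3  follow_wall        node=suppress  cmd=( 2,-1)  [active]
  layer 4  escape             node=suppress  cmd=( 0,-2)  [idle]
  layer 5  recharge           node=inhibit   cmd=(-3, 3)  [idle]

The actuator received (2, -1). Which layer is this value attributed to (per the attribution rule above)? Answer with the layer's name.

layer 0 (phototaxis) idle — none
layer 1 (grasp) idle — unchanged: none
layer 2 (wander) active — suppresses: (2, -1)
layer 3 (follow_wall) active — suppresses: (2, -1)
layer 4 (escape) idle — unchanged: (2, -1)
layer 5 (recharge) idle — unchanged: (2, -1)
→ actuator (2, -1)
last writer: layer 3 = follow_wall

follow_wall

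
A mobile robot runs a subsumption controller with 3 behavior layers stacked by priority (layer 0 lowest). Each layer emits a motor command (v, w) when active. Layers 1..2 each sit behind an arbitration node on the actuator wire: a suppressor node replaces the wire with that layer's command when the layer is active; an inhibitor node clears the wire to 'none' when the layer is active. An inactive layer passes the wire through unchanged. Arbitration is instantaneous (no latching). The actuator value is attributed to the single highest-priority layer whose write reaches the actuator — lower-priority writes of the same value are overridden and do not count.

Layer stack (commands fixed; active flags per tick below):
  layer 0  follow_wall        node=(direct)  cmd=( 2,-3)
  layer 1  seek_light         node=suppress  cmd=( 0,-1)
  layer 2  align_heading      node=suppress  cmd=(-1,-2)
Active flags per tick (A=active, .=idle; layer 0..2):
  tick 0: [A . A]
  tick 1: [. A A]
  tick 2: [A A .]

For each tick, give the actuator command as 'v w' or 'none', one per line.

-1 -2
-1 -2
0 -1

tick 0:
  [0] follow_wall on; wire := (2, -3)
  [1] seek_light off; pass (2, -3)
  [2] align_heading on (suppress); wire := (-1, -2)
  output (-1, -2)
tick 1:
  [0] follow_wall off; wire := none
  [1] seek_light on (suppress); wire := (0, -1)
  [2] align_heading on (suppress); wire := (-1, -2)
  output (-1, -2)
tick 2:
  [0] follow_wall on; wire := (2, -3)
  [1] seek_light on (suppress); wire := (0, -1)
  [2] align_heading off; pass (0, -1)
  output (0, -1)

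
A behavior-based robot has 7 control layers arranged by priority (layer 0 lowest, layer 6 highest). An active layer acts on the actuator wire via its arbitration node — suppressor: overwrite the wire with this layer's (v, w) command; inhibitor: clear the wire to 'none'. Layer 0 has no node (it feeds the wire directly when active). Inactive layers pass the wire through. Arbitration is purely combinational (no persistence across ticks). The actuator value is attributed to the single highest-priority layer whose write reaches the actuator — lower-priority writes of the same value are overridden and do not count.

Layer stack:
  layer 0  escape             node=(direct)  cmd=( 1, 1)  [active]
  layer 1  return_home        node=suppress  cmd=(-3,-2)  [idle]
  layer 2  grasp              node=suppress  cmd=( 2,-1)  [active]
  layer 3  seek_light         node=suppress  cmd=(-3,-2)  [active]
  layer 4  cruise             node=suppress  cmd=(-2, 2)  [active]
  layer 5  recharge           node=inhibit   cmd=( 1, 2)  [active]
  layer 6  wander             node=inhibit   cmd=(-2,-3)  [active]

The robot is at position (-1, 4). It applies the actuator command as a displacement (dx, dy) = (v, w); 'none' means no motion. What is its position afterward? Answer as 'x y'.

layer 0 (escape) active — direct: (1, 1)
layer 1 (return_home) idle — unchanged: (1, 1)
layer 2 (grasp) active — suppresses: (2, -1)
layer 3 (seek_light) active — suppresses: (-3, -2)
layer 4 (cruise) active — suppresses: (-2, 2)
layer 5 (recharge) active — inhibits: none
layer 6 (wander) active — inhibits: none
→ actuator none
position: (-1, 4) + none = (-1, 4)

-1 4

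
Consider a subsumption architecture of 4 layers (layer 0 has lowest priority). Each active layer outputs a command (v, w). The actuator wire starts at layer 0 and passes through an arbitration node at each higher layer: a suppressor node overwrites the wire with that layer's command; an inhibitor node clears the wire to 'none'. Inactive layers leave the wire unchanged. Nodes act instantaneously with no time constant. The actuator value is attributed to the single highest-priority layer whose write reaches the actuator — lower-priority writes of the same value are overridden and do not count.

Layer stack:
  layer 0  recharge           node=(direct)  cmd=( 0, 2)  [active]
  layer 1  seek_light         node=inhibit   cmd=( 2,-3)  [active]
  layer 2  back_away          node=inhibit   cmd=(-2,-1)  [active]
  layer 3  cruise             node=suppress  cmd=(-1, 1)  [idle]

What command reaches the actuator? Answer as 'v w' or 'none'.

[0] recharge on; wire := (0, 2)
[1] seek_light on (inhibit); wire := none
[2] back_away on (inhibit); wire := none
[3] cruise off; pass none
output none

none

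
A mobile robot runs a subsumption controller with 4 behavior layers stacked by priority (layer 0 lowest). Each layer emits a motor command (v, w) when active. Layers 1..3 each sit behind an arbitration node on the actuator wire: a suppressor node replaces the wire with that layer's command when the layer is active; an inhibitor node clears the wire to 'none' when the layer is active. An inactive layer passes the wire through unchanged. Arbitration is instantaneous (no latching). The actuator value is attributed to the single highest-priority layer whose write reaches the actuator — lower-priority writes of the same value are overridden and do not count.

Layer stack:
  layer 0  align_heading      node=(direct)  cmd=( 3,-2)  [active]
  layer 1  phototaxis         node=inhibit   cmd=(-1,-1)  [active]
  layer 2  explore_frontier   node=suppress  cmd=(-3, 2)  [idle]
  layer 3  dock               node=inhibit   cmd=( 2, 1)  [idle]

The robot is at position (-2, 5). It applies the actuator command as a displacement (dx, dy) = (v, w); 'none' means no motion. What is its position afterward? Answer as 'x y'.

-2 5

layer 0 (align_heading) active — direct: (3, -2)
layer 1 (phototaxis) active — inhibits: none
layer 2 (explore_frontier) idle — unchanged: none
layer 3 (dock) idle — unchanged: none
→ actuator none
position: (-2, 5) + none = (-2, 5)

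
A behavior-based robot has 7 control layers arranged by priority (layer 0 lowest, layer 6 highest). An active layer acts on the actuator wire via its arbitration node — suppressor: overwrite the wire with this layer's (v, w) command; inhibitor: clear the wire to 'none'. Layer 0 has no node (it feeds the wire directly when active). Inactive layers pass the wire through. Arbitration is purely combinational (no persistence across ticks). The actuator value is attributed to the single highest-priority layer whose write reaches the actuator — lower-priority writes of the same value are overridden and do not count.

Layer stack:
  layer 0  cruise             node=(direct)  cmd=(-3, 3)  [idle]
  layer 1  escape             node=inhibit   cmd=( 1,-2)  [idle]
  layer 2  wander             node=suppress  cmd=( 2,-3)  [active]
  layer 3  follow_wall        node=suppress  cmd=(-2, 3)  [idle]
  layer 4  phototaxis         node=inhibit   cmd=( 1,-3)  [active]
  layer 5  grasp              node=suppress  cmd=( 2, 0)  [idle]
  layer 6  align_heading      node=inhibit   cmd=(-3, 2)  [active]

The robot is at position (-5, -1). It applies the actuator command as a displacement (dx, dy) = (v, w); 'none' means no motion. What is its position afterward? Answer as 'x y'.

L0 cruise: idle → wire = none
L1 escape: idle → wire stays none
L2 wander: active, suppressor → wire = (2, -3)
L3 follow_wall: idle → wire stays (2, -3)
L4 phototaxis: active, inhibitor → wire = none
L5 grasp: idle → wire stays none
L6 align_heading: active, inhibitor → wire = none
actuator = none
position: (-5, -1) + none = (-5, -1)

-5 -1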